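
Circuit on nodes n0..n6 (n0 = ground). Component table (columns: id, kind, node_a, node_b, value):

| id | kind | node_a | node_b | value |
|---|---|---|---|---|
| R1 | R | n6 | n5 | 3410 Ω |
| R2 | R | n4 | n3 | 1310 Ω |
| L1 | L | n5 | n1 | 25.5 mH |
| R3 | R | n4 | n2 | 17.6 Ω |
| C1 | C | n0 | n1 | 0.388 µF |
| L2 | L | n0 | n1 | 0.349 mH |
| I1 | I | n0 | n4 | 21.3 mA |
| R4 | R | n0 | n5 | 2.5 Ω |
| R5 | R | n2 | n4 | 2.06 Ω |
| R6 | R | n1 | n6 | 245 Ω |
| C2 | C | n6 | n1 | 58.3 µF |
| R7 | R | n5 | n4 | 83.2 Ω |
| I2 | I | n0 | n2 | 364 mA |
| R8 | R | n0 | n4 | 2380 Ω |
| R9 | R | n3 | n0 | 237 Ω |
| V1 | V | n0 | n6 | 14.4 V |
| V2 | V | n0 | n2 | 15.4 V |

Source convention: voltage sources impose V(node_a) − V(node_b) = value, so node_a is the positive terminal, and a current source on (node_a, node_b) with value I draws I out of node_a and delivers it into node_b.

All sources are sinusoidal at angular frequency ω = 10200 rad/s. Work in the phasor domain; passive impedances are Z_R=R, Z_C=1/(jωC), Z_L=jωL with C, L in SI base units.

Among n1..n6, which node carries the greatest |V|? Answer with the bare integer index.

Apply KCL at each of the 6 non-ground nodes and solve the resulting linear system.
Node n1: branches {L1, C1, L2, R6, C2} → V_1 = -27.28-0.1705j
Node n2: branches {R3, R5, I2, V2} → V_2 = -15.40+0.000j
Node n3: branches {R2, R9} → V_3 = -2.299+0.0008299j
Node n4: branches {R2, R3, I1, R5, R7, R8} → V_4 = -15.01+0.005417j
Node n5: branches {R1, L1, R4, R7} → V_5 = -0.4517+0.2503j
Node n6: branches {R1, R6, C2, V1} → V_6 = -14.40+0.000j
Source currents: i(V1)=-0.05293+7.657j, i(V2)=-0.5763-0.002937j

1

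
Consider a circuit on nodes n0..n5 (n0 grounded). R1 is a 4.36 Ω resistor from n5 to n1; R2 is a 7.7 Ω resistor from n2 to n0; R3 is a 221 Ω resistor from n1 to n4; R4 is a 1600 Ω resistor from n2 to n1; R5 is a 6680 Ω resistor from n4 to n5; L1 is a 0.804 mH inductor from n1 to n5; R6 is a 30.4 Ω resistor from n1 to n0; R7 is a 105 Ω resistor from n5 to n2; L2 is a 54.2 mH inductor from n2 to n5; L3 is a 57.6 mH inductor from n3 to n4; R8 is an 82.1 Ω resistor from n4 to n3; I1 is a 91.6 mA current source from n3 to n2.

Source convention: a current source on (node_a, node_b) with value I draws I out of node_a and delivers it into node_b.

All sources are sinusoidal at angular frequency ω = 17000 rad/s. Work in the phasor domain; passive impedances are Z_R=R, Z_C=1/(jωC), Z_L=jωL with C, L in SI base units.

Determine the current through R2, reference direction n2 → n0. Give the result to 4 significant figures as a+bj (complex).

Apply KCL at each of the 5 non-ground nodes and solve the resulting linear system.
Node n1: branches {R1, R3, R4, L1, R6} → V_1 = -2.024-0.06204j
Node n2: branches {R2, R4, R7, L2, I1} → V_2 = 0.5127+0.01571j
Node n3: branches {L3, R8, I1} → V_3 = -29.08-0.6876j
Node n4: branches {R3, R5, L3, R8} → V_4 = -21.62-0.06148j
Node n5: branches {R1, R5, L1, R7, L2} → V_5 = -1.940-0.04446j

0.06659+0.002041j A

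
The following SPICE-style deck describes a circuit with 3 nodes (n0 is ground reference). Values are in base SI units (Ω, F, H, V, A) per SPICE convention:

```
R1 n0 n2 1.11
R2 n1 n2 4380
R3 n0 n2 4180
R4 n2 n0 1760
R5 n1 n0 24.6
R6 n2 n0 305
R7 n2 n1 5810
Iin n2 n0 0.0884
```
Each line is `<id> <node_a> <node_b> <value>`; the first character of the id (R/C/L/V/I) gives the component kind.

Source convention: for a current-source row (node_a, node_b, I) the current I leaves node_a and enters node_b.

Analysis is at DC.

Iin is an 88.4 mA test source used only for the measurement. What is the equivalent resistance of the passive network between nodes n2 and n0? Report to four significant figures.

Apply KCL at each of the 2 non-ground nodes and solve the resulting linear system.
Node n1: branches {R2, R5, R7} → V_1 = -0.0009524
Node n2: branches {R1, R2, R3, R4, R6, R7, Iin} → V_2 = -0.09764

R_eq = 1.105 Ω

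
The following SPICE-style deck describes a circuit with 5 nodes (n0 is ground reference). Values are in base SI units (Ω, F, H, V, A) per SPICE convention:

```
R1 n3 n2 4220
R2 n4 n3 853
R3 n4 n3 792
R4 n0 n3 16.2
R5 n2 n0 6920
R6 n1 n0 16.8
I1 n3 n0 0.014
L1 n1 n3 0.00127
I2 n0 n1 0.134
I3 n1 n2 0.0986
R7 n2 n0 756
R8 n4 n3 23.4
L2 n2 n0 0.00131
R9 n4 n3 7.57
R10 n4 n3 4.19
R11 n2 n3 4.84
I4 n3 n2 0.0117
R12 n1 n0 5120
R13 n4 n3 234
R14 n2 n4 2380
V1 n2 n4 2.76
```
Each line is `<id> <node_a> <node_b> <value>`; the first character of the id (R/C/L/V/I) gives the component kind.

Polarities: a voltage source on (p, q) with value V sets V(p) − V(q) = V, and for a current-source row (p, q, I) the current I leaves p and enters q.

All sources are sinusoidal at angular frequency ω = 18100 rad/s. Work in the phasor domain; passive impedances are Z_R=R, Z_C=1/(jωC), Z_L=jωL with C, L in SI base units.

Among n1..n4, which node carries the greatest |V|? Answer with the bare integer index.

2

Apply KCL at each of the 4 non-ground nodes and solve the resulting linear system.
Node n1: branches {R6, L1, I2, I3, R12} → V_1 = 0.9294+0.5079j
Node n2: branches {R1, R5, I3, R7, L2, R11, I4, R14, V1} → V_2 = 2.178+1.114j
Node n3: branches {R1, R2, R3, R4, I1, L1, R8, R9, R10, R11, I4, R13} → V_3 = 0.2321+0.9700j
Node n4: branches {R2, R3, R8, R9, R10, R13, R14, V1} → V_4 = -0.5824+1.114j
Source currents: i(V1)=-0.3434+0.06045j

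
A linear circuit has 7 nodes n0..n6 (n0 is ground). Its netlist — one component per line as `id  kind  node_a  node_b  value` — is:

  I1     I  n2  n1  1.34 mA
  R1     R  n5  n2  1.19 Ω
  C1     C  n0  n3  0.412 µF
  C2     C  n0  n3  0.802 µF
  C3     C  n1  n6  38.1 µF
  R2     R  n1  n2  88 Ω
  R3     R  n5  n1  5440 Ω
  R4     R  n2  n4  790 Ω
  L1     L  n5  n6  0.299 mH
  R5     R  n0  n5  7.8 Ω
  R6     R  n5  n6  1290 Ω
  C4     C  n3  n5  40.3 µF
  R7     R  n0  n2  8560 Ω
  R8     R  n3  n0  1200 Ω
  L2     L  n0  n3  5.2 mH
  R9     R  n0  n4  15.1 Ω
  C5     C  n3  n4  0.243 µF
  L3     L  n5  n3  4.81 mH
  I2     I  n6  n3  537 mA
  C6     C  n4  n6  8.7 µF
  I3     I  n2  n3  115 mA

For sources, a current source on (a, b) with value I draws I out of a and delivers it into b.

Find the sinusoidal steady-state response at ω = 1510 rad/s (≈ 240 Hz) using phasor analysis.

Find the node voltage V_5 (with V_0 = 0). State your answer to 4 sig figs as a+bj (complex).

-2.872-0.7741j V

MNA unknowns: 6 node voltages V₁..V_6
I1: z[2]−=0.00134, z[1]+=0.00134
R1: Y=0.8403+0.000j on G[5,2]
C1: Y=0.000+0.0006221j on G[0,3]
C2: Y=0.000+0.001211j on G[0,3]
C3: Y=0.000+0.05753j on G[1,6]
R2: Y=0.01136+0.000j on G[1,2]
R3: Y=0.0001838+0.000j on G[5,1]
R4: Y=0.001266+0.000j on G[2,4]
L1: Y=0.000-2.215j on G[5,6]
R5: Y=0.1282+0.000j on G[0,5]
R6: Y=0.0007752+0.000j on G[5,6]
C4: Y=0.000+0.06085j on G[3,5]
R7: Y=0.0001168+0.000j on G[0,2]
R8: Y=0.0008333+0.000j on G[3,0]
L2: Y=0.000-0.1274j on G[0,3]
R9: Y=0.06623+0.000j on G[0,4]
C5: Y=0.000+0.0003669j on G[3,4]
L3: Y=0.000-0.1377j on G[5,3]
I2: z[6]−=0.537, z[3]+=0.537
C6: Y=0.000+0.01314j on G[4,6]
I3: z[2]−=0.115, z[3]+=0.115
solve → V1=-2.844-1.011j, V2=-3.004-0.7769j, V3=-1.080+2.939j, V4=0.009052-0.5850j, V5=-2.872-0.7741j, V6=-2.891-1.019j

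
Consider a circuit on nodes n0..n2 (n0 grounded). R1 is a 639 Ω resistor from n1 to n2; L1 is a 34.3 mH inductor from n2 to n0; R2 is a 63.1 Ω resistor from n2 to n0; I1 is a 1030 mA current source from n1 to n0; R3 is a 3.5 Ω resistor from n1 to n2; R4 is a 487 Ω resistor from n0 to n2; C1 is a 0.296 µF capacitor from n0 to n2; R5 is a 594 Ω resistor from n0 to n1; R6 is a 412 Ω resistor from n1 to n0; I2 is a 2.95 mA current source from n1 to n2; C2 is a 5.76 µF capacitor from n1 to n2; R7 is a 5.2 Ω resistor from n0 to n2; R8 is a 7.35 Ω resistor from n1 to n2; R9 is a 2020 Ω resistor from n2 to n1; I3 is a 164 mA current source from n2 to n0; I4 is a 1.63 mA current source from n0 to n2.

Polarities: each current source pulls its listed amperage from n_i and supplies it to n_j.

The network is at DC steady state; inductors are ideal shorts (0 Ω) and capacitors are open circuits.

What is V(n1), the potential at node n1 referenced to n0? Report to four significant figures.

-2.414 V

MNA unknowns: 2 node voltages V₁..V_2 plus 1 source current (L1)
R1: Y=0.001565 on G[1,2]
L1: row V2−V0=0, i_L1 at 2,0
R2: Y=0.01585 on G[2,0]
I1: z[1]−=1.03, z[0]+=1.03
R3: Y=0.2857 on G[1,2]
R4: Y=0.002053 on G[0,2]
C1: Y=0.000 on G[0,2]
R5: Y=0.001684 on G[0,1]
R6: Y=0.002427 on G[1,0]
I2: z[1]−=0.00295, z[2]+=0.00295
C2: Y=0.000 on G[1,2]
R7: Y=0.1923 on G[0,2]
R8: Y=0.1361 on G[1,2]
R9: Y=0.0004950 on G[2,1]
I3: z[2]−=0.164, z[0]+=0.164
I4: z[0]−=0.00163, z[2]+=0.00163
solve → V1=-2.414, V2=0.000
aux → i_L1=-1.182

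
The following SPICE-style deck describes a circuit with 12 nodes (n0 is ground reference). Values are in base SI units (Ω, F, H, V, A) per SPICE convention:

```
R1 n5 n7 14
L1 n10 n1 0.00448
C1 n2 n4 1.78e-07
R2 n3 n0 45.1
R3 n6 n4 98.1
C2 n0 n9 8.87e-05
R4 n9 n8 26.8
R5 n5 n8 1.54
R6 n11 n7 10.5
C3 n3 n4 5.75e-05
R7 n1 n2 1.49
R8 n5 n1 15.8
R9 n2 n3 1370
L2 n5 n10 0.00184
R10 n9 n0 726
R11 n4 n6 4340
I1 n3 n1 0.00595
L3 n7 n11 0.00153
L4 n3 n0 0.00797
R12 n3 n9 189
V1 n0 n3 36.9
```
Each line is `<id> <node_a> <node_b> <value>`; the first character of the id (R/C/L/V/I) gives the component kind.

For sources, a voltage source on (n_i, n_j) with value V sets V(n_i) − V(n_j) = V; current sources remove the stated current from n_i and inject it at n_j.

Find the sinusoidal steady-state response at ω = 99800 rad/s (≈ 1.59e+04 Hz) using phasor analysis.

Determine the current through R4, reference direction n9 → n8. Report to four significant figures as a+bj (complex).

Apply KCL at each of the 11 non-ground nodes and solve the resulting linear system.
Node n1: branches {L1, R7, R8, I1} → V_1 = -14.06-16.97j
Node n2: branches {C1, R7, R9} → V_2 = -14.55-17.54j
Node n3: branches {R2, C3, R9, I1, L4, R12, V1} → V_3 = -36.90+0.000j
Node n4: branches {C1, R3, C3, R11} → V_4 = -36.83-0.05414j
Node n5: branches {R1, R5, R8, L2} → V_5 = -9.142-10.80j
Node n6: branches {R3, R11} → V_6 = -36.83-0.05414j
Node n7: branches {R1, R6, L3} → V_7 = -9.142-10.80j
Node n8: branches {R4, R5} → V_8 = -8.648-10.21j
Node n9: branches {C2, R4, R10, R12} → V_9 = -0.04332+0.05829j
Node n10: branches {L1, L2} → V_10 = -10.57-12.60j
Node n11: branches {R6, L3} → V_11 = -9.142-10.80j
Source currents: i(V1)=-1.334-0.3370j

0.3211+0.3831j A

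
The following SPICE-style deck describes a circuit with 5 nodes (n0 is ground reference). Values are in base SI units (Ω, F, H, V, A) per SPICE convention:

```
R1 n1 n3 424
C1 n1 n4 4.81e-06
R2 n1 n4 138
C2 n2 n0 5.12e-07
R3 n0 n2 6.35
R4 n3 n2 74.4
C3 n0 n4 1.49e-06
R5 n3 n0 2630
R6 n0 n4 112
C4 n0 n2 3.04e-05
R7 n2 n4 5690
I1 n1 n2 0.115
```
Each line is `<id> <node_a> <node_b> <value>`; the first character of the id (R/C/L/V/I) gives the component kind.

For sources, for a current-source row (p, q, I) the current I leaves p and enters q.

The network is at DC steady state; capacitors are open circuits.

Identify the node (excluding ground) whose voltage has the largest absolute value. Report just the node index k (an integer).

Element admittances at DC:
  Y(R1) = 0.002358 S between n1,n3
  Y(C1) = 0.000 S between n1,n4
  Y(R2) = 0.007246 S between n1,n4
  Y(C2) = 0.000 S between n2,n0
  Y(R3) = 0.1575 S between n0,n2
  Y(R4) = 0.01344 S between n3,n2
  Y(C3) = 0.000 S between n0,n4
  Y(R5) = 0.0003802 S between n3,n0
  Y(R6) = 0.008929 S between n0,n4
  Y(C4) = 0.000 S between n0,n2
  Y(R7) = 0.0001757 S between n2,n4
  I1: injects 0.115 A into n2 (from n1)
Assemble and solve the 4×4 MNA system:
  V(n1)=-18.85  V(n2)=0.4790  V(n3)=-2.350  V(n4)=-8.348

1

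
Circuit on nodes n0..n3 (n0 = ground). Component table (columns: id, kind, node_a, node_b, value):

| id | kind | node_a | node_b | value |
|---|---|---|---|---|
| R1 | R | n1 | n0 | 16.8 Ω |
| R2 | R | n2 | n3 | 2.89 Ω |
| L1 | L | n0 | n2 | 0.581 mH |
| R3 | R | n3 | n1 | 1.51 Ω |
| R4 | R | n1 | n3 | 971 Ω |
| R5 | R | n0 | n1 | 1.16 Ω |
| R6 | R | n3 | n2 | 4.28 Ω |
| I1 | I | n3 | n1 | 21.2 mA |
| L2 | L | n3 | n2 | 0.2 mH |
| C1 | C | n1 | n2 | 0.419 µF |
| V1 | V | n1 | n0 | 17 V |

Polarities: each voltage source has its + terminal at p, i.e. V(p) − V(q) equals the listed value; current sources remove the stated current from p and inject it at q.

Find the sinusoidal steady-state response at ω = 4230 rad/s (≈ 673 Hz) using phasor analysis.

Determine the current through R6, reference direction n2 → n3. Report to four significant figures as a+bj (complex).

Apply KCL at each of the 3 non-ground nodes and solve the resulting linear system.
Node n1: branches {R1, R3, R4, R5, I1, C1, V1} → V_1 = 17.00+0.000j
Node n2: branches {R2, L1, R6, L2, C1} → V_2 = 9.876+5.819j
Node n3: branches {R2, R3, R4, R6, I1, L2} → V_3 = 13.41+6.078j
Source currents: i(V1)=-18.03+4.019j

-0.8266-0.06059j A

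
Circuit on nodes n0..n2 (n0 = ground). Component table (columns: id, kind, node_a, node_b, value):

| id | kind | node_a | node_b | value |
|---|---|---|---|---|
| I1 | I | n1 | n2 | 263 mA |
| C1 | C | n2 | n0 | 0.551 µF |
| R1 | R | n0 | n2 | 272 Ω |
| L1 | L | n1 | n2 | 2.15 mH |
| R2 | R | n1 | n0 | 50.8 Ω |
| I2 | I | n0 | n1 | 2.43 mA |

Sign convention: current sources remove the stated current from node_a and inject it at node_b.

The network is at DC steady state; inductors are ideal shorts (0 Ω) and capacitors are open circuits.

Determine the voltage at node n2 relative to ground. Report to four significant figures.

0.1040 V

Element admittances at DC:
  I1: injects 0.263 A into n2 (from n1)
  Y(C1) = 0.000 S between n2,n0
  Y(R1) = 0.003676 S between n0,n2
  L1: short n1↔n2 (DC inductor)
  Y(R2) = 0.01969 S between n1,n0
  I2: injects 0.00243 A into n1 (from n0)
Assemble and solve the 3×3 MNA system:
  V(n1)=0.1040  V(n2)=0.1040
  i(L1)=-0.2626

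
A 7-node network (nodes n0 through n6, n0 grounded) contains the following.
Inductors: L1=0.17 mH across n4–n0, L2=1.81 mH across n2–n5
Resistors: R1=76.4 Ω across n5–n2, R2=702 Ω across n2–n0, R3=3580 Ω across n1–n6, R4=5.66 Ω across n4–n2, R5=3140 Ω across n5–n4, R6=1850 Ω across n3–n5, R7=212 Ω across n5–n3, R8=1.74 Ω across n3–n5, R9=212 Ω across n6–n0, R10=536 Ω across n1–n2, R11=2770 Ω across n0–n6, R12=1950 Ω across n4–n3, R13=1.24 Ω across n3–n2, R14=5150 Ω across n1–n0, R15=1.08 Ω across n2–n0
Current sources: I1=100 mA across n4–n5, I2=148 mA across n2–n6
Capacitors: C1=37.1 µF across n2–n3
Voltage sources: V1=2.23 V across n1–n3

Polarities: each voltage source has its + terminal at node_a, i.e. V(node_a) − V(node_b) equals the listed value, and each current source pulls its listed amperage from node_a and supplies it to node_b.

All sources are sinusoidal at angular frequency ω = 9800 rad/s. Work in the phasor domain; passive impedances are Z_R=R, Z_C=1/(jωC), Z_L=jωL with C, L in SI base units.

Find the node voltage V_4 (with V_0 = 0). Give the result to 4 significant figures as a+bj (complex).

-0.04148-0.1672j V

Element admittances at ω=9800 rad/s:
  Y(L1) = 0.000-0.6002j S between n4,n0
  Y(L2) = 0.000-0.05638j S between n2,n5
  Y(R1) = 0.01309+0.000j S between n5,n2
  Y(R2) = 0.001425+0.000j S between n2,n0
  I1: injects 0.1 A into n5 (from n4)
  Y(R3) = 0.0002793+0.000j S between n1,n6
  Y(R4) = 0.1767+0.000j S between n4,n2
  Y(R5) = 0.0003185+0.000j S between n5,n4
  Y(R6) = 0.0005405+0.000j S between n3,n5
  Y(R7) = 0.004717+0.000j S between n5,n3
  I2: injects 0.148 A into n6 (from n2)
  Y(R8) = 0.5747+0.000j S between n3,n5
  Y(R9) = 0.004717+0.000j S between n6,n0
  Y(R10) = 0.001866+0.000j S between n1,n2
  Y(R11) = 0.0003610+0.000j S between n0,n6
  Y(R12) = 0.0005128+0.000j S between n4,n3
  Y(R13) = 0.8065+0.000j S between n3,n2
  Y(C1) = 0.000+0.3636j S between n2,n3
  Y(R14) = 0.0001942+0.000j S between n1,n0
  Y(R15) = 0.9259+0.000j S between n2,n0
  V1: constraint V(n1)−V(n3) = 2.23
Assemble and solve the 7×7 MNA system:
  V(n1)=2.295-0.05667j  V(n2)=-0.04421-0.02682j  V(n3)=0.06476-0.05667j  V(n4)=-0.04148-0.1672j  V(n5)=0.2311-0.02991j  V(n6)=27.75-0.002955j
  i(V1)=0.002300+8.170e-05j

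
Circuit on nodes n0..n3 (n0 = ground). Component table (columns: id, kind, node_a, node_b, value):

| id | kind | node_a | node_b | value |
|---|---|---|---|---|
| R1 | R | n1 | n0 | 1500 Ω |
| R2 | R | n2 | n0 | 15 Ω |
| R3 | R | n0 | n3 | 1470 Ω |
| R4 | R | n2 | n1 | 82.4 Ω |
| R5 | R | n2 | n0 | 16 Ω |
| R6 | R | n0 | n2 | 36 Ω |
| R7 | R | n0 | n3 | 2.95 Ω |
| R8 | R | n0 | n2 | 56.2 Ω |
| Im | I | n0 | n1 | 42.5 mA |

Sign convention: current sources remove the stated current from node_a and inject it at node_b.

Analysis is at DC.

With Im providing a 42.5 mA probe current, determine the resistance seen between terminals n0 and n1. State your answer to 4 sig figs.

R_eq = 83.23 Ω

Apply KCL at each of the 3 non-ground nodes and solve the resulting linear system.
Node n1: branches {R1, R4, Im} → V_1 = 3.537
Node n2: branches {R2, R4, R5, R6, R8} → V_2 = 0.2297
Node n3: branches {R3, R7} → V_3 = 0.000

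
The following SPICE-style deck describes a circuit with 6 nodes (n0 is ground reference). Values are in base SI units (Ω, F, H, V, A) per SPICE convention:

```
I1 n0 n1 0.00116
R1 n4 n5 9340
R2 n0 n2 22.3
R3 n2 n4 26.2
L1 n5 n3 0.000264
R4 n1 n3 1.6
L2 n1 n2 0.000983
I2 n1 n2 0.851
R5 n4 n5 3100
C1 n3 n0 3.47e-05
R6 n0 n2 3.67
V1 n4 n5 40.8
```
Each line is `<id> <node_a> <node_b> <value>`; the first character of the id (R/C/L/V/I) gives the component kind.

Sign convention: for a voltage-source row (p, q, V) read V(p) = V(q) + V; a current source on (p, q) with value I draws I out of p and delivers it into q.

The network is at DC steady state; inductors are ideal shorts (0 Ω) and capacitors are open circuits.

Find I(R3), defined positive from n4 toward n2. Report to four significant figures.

Apply KCL at each of the 5 non-ground nodes and solve the resulting linear system.
Node n1: branches {I1, R4, L2, I2} → V_1 = 0.003656
Node n2: branches {R2, R3, L2, I2, R6} → V_2 = 0.003656
Node n3: branches {L1, R4, C1} → V_3 = -2.345
Node n4: branches {R1, R3, R5, V1} → V_4 = 38.46
Node n5: branches {R1, L1, R5, V1} → V_5 = -2.345
Source currents: i(L1)=-1.468, i(L2)=-2.317, i(V1)=-1.485

1.468 A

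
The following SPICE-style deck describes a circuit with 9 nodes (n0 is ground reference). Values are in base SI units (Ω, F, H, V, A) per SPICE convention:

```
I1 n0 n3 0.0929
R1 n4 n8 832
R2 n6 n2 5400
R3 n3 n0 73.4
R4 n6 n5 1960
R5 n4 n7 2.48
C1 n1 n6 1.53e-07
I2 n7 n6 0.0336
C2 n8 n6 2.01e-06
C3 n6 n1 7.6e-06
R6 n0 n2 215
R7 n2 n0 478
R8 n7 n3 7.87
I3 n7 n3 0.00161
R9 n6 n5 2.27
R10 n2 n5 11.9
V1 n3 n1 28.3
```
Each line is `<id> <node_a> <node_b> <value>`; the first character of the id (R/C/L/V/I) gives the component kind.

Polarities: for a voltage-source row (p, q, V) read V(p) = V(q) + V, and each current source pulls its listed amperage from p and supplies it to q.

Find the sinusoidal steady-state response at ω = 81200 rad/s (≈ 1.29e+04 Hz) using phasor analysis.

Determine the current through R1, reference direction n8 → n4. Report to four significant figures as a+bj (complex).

Apply KCL at each of the 8 non-ground nodes and solve the resulting linear system.
Node n1: branches {C1, C3, V1} → V_1 = -14.80+0.07808j
Node n2: branches {R2, R6, R7, R10} → V_2 = -13.51-0.1578j
Node n3: branches {I1, R3, R8, I3, V1} → V_3 = 13.50+0.07808j
Node n4: branches {R1, R5} → V_4 = 12.88+0.07250j
Node n5: branches {R4, R9, R10} → V_5 = -14.59-0.1704j
Node n6: branches {R2, R4, C1, I2, C2, C3, R9} → V_6 = -14.79-0.1728j
Node n7: branches {R5, I2, R8, I3} → V_7 = 12.97+0.07384j
Node n8: branches {R1, C2} → V_8 = -14.79-0.3766j
Source currents: i(V1)=-0.1579-0.001604j

-0.03326-0.0005398j A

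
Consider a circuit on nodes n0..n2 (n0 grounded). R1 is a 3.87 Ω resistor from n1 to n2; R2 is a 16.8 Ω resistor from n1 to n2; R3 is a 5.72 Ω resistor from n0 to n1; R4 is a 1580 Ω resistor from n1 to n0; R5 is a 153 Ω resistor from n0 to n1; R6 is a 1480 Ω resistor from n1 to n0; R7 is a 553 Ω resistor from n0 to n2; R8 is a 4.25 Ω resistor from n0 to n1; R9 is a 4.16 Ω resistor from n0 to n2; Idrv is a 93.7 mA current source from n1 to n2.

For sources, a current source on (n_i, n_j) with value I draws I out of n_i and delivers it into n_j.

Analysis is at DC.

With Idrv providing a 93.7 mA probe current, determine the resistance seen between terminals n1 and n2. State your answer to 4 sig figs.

R_eq = 2.122 Ω

MNA unknowns: 2 node voltages V₁..V_2
R1: Y=0.2584 on G[1,2]
R2: Y=0.05952 on G[1,2]
R3: Y=0.1748 on G[0,1]
R4: Y=0.0006329 on G[1,0]
R5: Y=0.006536 on G[0,1]
R6: Y=0.0006757 on G[1,0]
R7: Y=0.001808 on G[0,2]
R8: Y=0.2353 on G[0,1]
R9: Y=0.2404 on G[0,2]
Idrv: z[1]−=0.0937, z[2]+=0.0937
solve → V1=-0.07294, V2=0.1259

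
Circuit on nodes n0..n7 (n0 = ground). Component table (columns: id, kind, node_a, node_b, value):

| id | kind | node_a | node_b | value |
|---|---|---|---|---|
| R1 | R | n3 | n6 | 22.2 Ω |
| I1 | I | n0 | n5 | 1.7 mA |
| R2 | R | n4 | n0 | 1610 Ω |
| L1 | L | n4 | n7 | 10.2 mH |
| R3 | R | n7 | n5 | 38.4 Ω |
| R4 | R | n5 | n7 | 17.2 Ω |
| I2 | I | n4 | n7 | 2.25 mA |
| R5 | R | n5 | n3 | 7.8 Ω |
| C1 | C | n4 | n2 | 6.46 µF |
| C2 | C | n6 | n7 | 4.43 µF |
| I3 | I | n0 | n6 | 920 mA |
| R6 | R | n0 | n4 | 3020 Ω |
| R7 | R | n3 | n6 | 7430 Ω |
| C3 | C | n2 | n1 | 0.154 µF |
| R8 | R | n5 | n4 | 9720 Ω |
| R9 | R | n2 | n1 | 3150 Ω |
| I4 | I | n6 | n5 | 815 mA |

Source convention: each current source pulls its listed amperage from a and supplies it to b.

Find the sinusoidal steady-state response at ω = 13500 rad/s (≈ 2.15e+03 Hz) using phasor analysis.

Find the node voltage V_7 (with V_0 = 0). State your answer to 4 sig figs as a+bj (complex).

969.7+127.1j V

MNA unknowns: 7 node voltages V₁..V_7
R1: Y=0.04505+0.000j on G[3,6]
I1: z[0]−=0.0017, z[5]+=0.0017
R2: Y=0.0006211+0.000j on G[4,0]
L1: Y=0.000-0.007262j on G[4,7]
R3: Y=0.02604+0.000j on G[7,5]
R4: Y=0.05814+0.000j on G[5,7]
I2: z[4]−=0.00225, z[7]+=0.00225
R5: Y=0.1282+0.000j on G[5,3]
C1: Y=0.000+0.08721j on G[4,2]
C2: Y=0.000+0.05980j on G[6,7]
I3: z[0]−=0.92, z[6]+=0.92
R6: Y=0.0003311+0.000j on G[0,4]
R7: Y=0.0001346+0.000j on G[3,6]
C3: Y=0.000+0.002079j on G[2,1]
R8: Y=0.0001029+0.000j on G[5,4]
R9: Y=0.0003175+0.000j on G[2,1]
I4: z[6]−=0.815, z[5]+=0.815
solve → V1=967.9+0.000j, V2=967.9+0.000j, V3=975.7+124.7j, V4=967.9+0.000j, V5=977.2+125.6j, V6=971.6+122.2j, V7=969.7+127.1j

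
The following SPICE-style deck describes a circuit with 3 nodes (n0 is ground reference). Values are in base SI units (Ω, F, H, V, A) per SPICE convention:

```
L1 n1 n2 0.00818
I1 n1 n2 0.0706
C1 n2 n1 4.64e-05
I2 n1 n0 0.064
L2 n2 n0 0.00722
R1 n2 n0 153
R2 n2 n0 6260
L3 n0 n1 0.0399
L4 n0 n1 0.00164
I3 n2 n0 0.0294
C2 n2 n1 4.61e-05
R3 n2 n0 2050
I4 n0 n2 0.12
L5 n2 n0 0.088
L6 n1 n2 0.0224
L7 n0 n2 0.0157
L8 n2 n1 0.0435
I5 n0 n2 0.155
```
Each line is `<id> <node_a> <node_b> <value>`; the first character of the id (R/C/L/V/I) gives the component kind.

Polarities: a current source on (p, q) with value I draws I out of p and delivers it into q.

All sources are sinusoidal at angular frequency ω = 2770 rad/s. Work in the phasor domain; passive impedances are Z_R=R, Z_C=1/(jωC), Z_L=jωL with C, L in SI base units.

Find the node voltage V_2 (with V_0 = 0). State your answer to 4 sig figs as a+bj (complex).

0.007219-0.9641j V

Element admittances at ω=2770 rad/s:
  Y(L1) = 0.000-0.04413j S between n1,n2
  I1: injects 0.0706 A into n2 (from n1)
  Y(C1) = 0.000+0.1285j S between n2,n1
  I2: injects 0.064 A into n0 (from n1)
  Y(L2) = 0.000-0.05000j S between n2,n0
  Y(R1) = 0.006536+0.000j S between n2,n0
  Y(R2) = 0.0001597+0.000j S between n2,n0
  Y(L3) = 0.000-0.009048j S between n0,n1
  Y(L4) = 0.000-0.2201j S between n0,n1
  I3: injects 0.0294 A into n0 (from n2)
  Y(C2) = 0.000+0.1277j S between n2,n1
  Y(R3) = 0.0004878+0.000j S between n2,n0
  I4: injects 0.12 A into n2 (from n0)
  Y(L5) = 0.000-0.004102j S between n2,n0
  Y(L6) = 0.000-0.01612j S between n1,n2
  Y(L7) = 0.000-0.02299j S between n0,n2
  Y(L8) = 0.000-0.008299j S between n2,n1
  I5: injects 0.155 A into n2 (from n0)
Assemble and solve the 2×2 MNA system:
  V(n1)=-0.03265+1.117j  V(n2)=0.007219-0.9641j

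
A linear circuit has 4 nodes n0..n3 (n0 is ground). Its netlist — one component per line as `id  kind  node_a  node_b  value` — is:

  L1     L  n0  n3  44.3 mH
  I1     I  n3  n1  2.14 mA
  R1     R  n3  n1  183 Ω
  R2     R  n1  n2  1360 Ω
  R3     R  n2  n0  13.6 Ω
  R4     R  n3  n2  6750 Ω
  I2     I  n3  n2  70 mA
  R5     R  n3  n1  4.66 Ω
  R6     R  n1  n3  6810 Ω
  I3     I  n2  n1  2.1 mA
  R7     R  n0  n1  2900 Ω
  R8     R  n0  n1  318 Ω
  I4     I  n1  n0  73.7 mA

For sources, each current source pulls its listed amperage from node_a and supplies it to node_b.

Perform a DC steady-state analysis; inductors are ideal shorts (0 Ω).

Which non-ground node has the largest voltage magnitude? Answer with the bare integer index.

Apply KCL at each of the 3 non-ground nodes and solve the resulting linear system.
Node n1: branches {I1, R1, R2, R5, R6, I3, R7, R8, I4} → V_1 = -0.3065
Node n2: branches {R2, R3, R4, I2, I3} → V_2 = 0.9094
Node n3: branches {L1, I1, R1, R4, I2, R5, R6} → V_3 = 0.000
Source currents: i(L1)=0.1395

2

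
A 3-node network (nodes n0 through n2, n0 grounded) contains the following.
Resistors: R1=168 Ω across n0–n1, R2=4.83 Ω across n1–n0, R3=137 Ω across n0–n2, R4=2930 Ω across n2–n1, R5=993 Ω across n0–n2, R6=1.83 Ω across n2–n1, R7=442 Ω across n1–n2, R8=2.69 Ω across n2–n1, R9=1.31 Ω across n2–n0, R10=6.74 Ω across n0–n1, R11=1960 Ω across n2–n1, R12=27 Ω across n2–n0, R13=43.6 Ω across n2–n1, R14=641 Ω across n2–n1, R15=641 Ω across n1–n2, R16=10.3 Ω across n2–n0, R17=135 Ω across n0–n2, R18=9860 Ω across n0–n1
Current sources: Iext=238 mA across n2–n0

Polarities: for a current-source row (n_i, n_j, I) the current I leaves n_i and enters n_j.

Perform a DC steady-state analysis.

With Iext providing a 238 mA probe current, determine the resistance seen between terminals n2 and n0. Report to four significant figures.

Apply KCL at each of the 2 non-ground nodes and solve the resulting linear system.
Node n1: branches {R1, R2, R4, R6, R7, R8, R10, R11, R13, R14, R15, R18} → V_1 = -0.1466
Node n2: branches {R3, R4, R5, R6, R7, R8, R9, R11, R12, R13, R14, R15, R16, R17, Iext} → V_2 = -0.2026

R_eq = 0.8512 Ω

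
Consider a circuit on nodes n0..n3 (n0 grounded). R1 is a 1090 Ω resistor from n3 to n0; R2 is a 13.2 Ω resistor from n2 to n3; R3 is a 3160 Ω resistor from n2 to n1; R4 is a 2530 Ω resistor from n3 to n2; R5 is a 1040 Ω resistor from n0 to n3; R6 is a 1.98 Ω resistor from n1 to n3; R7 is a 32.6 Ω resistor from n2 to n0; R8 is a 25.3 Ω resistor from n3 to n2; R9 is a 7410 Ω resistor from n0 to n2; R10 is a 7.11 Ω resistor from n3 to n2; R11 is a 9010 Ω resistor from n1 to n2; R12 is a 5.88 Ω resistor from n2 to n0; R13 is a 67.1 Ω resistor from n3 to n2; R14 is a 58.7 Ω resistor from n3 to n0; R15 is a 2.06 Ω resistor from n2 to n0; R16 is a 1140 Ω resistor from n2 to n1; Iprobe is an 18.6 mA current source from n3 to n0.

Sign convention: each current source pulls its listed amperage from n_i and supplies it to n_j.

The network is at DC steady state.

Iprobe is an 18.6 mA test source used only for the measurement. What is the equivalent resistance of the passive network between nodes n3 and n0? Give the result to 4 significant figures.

R_eq = 4.673 Ω

MNA unknowns: 3 node voltages V₁..V_3
R1: Y=0.0009174 on G[3,0]
R2: Y=0.07576 on G[2,3]
R3: Y=0.0003165 on G[2,1]
R4: Y=0.0003953 on G[3,2]
R5: Y=0.0009615 on G[0,3]
R6: Y=0.5051 on G[1,3]
R7: Y=0.03067 on G[2,0]
R8: Y=0.03953 on G[3,2]
R9: Y=0.0001350 on G[0,2]
R10: Y=0.1406 on G[3,2]
R11: Y=0.0001110 on G[1,2]
R12: Y=0.1701 on G[2,0]
R13: Y=0.01490 on G[3,2]
R14: Y=0.01704 on G[3,0]
R15: Y=0.4854 on G[2,0]
R16: Y=0.0008772 on G[2,1]
Iprobe: z[3]−=0.0186, z[0]+=0.0186
solve → V1=-0.08676, V2=-0.02471, V3=-0.08692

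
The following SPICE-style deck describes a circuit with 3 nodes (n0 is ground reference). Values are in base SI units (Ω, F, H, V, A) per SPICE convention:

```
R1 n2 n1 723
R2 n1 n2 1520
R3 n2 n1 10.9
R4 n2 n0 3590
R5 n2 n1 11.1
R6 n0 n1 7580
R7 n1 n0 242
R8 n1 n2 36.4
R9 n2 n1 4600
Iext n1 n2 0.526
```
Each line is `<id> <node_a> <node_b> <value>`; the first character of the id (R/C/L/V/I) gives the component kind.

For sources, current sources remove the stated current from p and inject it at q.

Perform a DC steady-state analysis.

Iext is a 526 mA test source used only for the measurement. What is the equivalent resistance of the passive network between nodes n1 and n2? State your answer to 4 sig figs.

MNA unknowns: 2 node voltages V₁..V_2
R1: Y=0.001383 on G[2,1]
R2: Y=0.0006579 on G[1,2]
R3: Y=0.09174 on G[2,1]
R4: Y=0.0002786 on G[2,0]
R5: Y=0.09009 on G[2,1]
R6: Y=0.0001319 on G[0,1]
R7: Y=0.004132 on G[1,0]
R8: Y=0.02747 on G[1,2]
R9: Y=0.0002174 on G[2,1]
Iext: z[1]−=0.526, z[2]+=0.526
solve → V1=-0.1523, V2=2.331

R_eq = 4.721 Ω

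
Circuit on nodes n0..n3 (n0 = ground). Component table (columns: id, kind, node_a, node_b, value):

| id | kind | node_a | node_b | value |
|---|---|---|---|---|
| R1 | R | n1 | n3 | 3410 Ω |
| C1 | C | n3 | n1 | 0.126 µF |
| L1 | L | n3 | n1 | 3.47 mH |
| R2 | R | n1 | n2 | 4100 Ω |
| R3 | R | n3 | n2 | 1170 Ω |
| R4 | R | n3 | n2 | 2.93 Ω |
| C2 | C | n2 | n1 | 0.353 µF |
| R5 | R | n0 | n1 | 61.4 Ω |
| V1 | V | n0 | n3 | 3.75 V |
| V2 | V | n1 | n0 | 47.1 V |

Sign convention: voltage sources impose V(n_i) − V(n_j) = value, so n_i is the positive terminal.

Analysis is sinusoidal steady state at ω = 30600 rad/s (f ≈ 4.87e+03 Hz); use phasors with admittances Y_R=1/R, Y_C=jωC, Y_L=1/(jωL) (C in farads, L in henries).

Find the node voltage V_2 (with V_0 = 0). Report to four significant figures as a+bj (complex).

-3.663+1.601j V

Apply KCL at each of the 3 non-ground nodes and solve the resulting linear system.
Node n1: branches {R1, C1, L1, R2, C2, R5, V2} → V_1 = 47.10+0.000j
Node n2: branches {R2, R3, R4, C2} → V_2 = -3.663+1.601j
Node n3: branches {R1, C1, L1, R3, R4, V1} → V_3 = -3.750+0.000j
Source currents: i(V1)=-0.04459-0.2651j, i(V2)=-0.8117-0.2651j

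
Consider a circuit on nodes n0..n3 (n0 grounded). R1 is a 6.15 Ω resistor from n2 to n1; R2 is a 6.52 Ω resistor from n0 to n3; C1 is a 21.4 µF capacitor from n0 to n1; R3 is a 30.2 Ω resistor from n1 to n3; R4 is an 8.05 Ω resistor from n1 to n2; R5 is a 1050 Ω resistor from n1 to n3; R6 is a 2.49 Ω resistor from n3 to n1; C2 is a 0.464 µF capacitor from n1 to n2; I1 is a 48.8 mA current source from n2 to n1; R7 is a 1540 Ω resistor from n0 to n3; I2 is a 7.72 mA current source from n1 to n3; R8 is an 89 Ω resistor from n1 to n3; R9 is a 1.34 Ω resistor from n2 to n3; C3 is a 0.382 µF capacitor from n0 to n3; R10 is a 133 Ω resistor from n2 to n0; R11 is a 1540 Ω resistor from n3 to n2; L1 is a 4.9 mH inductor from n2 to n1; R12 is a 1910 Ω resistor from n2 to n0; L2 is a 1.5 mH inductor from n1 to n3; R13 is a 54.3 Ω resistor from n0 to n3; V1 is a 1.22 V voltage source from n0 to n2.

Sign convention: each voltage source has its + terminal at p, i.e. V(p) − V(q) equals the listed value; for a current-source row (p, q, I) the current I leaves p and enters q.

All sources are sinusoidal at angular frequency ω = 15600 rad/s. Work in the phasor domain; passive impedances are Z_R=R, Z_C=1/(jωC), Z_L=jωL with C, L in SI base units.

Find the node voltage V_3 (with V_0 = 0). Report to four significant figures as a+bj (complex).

Element admittances at ω=15600 rad/s:
  Y(R1) = 0.1626+0.000j S between n2,n1
  Y(R2) = 0.1534+0.000j S between n0,n3
  Y(C1) = 0.000+0.3338j S between n0,n1
  Y(R3) = 0.03311+0.000j S between n1,n3
  Y(R4) = 0.1242+0.000j S between n1,n2
  Y(R5) = 0.0009524+0.000j S between n1,n3
  Y(R6) = 0.4016+0.000j S between n3,n1
  Y(C2) = 0.000+0.007238j S between n1,n2
  I1: injects 0.0488 A into n1 (from n2)
  Y(R7) = 0.0006494+0.000j S between n0,n3
  I2: injects 0.00772 A into n3 (from n1)
  Y(R8) = 0.01124+0.000j S between n1,n3
  Y(R9) = 0.7463+0.000j S between n2,n3
  Y(C3) = 0.000+0.005959j S between n0,n3
  Y(R10) = 0.007519+0.000j S between n2,n0
  Y(R11) = 0.0006494+0.000j S between n3,n2
  Y(L1) = 0.000-0.01308j S between n2,n1
  Y(R12) = 0.0005236+0.000j S between n2,n0
  Y(L2) = 0.000-0.04274j S between n1,n3
  Y(R13) = 0.01842+0.000j S between n0,n3
  V1: constraint V(n0)−V(n2) = 1.22
Assemble and solve the 4×4 MNA system:
  V(n1)=-0.7864+0.4601j  V(n2)=-1.220+0.000j  V(n3)=-0.9082+0.1507j
  i(V1)=-0.3209-0.2420j

-0.9082+0.1507j V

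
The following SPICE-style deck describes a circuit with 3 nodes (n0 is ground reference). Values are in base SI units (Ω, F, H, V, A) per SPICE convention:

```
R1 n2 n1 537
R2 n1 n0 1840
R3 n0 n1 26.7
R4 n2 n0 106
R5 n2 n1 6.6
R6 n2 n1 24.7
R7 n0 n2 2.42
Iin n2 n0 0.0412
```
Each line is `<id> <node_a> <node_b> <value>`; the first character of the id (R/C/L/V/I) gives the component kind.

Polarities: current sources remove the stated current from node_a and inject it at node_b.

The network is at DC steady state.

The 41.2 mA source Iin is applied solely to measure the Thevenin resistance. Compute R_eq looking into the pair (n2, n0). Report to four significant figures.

Apply KCL at each of the 2 non-ground nodes and solve the resulting linear system.
Node n1: branches {R1, R2, R3, R5, R6} → V_1 = -0.07581
Node n2: branches {R1, R4, R5, R6, R7, Iin} → V_2 = -0.09066

R_eq = 2.201 Ω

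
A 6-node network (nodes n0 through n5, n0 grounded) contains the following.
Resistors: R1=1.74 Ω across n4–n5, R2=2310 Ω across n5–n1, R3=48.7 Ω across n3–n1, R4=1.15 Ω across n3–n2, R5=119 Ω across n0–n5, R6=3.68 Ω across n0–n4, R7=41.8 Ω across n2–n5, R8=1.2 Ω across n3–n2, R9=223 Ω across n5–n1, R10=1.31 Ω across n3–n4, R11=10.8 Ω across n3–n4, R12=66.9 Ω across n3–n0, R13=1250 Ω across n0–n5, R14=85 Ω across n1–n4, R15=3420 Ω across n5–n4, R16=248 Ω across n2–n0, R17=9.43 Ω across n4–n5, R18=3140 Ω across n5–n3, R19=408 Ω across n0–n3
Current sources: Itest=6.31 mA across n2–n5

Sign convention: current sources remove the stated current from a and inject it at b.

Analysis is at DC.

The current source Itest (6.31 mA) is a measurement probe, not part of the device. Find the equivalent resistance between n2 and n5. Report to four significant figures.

Apply KCL at each of the 5 non-ground nodes and solve the resulting linear system.
Node n1: branches {R2, R3, R9, R14} → V_1 = -0.002263
Node n2: branches {R4, R7, R8, R16, Itest} → V_2 = -0.009747
Node n3: branches {R3, R4, R8, R10, R11, R12, R18, R19} → V_3 = -0.006324
Node n4: branches {R1, R6, R10, R11, R14, R15, R17} → V_4 = 0.0002559
Node n5: branches {R1, R2, R5, R7, R9, R13, R15, R17, R18, Itest} → V_5 = 0.008671

R_eq = 2.919 Ω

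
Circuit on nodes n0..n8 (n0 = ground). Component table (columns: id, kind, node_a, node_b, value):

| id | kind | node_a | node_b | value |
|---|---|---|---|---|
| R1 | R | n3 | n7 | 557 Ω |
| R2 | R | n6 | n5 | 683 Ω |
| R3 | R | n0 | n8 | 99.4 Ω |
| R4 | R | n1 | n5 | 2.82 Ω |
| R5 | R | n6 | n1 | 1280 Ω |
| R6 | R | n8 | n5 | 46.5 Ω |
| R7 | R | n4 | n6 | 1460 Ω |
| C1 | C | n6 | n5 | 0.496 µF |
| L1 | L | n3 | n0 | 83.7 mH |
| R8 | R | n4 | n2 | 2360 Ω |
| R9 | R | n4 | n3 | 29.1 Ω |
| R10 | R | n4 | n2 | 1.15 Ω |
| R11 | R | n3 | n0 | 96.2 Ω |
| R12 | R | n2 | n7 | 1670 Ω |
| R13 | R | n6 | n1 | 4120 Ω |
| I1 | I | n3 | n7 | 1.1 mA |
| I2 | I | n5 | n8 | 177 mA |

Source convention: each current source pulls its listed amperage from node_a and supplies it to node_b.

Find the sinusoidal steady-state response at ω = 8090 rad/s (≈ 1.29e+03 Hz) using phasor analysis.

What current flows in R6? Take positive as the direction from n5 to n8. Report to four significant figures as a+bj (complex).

Apply KCL at each of the 8 non-ground nodes and solve the resulting linear system.
Node n1: branches {R4, R5, R13} → V_1 = -7.581+0.05651j
Node n2: branches {R8, R10, R12} → V_2 = -0.5325-0.1090j
Node n3: branches {R1, L1, R9, R11, I1} → V_3 = -0.4133-0.09740j
Node n4: branches {R7, R8, R9, R10} → V_4 = -0.5329-0.1090j
Node n5: branches {R2, R4, R6, C1, I2} → V_5 = -7.583+0.05868j
Node n6: branches {R2, R5, R7, C1, R13} → V_6 = -7.015-0.6962j
Node n7: branches {R1, R12, I1} → V_7 = 0.01636-0.1003j
Node n8: branches {R3, R6, I2} → V_8 = 0.4413+0.03998j

-0.1726+0.0004022j A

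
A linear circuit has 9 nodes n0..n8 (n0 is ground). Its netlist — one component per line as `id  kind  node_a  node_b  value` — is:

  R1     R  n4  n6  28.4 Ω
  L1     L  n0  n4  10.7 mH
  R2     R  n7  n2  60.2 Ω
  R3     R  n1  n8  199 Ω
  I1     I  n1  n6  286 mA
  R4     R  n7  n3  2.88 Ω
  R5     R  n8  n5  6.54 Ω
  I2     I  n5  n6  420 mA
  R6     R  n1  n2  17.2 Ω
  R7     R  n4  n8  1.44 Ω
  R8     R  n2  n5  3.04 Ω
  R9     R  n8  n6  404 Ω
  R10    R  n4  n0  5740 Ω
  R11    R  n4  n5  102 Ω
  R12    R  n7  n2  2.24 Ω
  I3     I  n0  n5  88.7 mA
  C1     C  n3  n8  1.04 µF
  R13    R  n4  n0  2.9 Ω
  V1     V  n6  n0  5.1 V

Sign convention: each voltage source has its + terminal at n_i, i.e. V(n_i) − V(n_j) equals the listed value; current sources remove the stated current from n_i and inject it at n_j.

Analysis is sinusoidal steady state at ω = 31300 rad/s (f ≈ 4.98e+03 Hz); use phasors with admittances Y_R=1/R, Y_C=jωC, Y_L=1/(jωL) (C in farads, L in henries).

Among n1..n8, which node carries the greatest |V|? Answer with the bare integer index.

MNA unknowns: 8 node voltages V₁..V_8 plus 1 source current (V1)
R1: Y=0.03521+0.000j on G[4,6]
L1: Y=0.000-0.002986j on G[0,4]
R2: Y=0.01661+0.000j on G[7,2]
R3: Y=0.005025+0.000j on G[1,8]
I1: z[1]−=0.286, z[6]+=0.286
R4: Y=0.3472+0.000j on G[7,3]
R5: Y=0.1529+0.000j on G[8,5]
I2: z[5]−=0.42, z[6]+=0.42
R6: Y=0.05814+0.000j on G[1,2]
R7: Y=0.6944+0.000j on G[4,8]
R8: Y=0.3289+0.000j on G[2,5]
R9: Y=0.002475+0.000j on G[8,6]
R10: Y=0.0001742+0.000j on G[4,0]
R11: Y=0.009804+0.000j on G[4,5]
R12: Y=0.4464+0.000j on G[7,2]
I3: z[0]−=0.0887, z[5]+=0.0887
C1: Y=0.000+0.03255j on G[3,8]
R13: Y=0.3448+0.000j on G[4,0]
V1: row V6−V0=5.1, i_V1 at 6,0
solve → V1=-9.913+0.9098j, V2=-5.685+0.9900j, V3=-5.425+1.566j, V4=-1.106-0.008565j, V5=-5.094+0.6566j, V6=5.100+0.000j, V7=-5.574+1.237j, V8=-1.913-0.01789j
aux → i_V1=0.4701-0.0003459j

1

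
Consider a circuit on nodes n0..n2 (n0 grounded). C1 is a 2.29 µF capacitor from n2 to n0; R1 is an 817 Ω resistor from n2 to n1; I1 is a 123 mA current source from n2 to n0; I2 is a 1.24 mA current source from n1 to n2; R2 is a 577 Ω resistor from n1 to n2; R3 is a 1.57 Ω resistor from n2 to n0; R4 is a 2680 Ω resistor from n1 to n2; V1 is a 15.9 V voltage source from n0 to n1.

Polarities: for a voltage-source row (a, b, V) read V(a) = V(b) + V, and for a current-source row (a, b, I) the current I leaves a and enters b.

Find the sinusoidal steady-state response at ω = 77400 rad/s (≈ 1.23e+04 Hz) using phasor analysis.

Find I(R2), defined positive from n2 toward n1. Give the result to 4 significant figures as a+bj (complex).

Element admittances at ω=77400 rad/s:
  Y(C1) = 0.000+0.1772j S between n2,n0
  Y(R1) = 0.001224+0.000j S between n2,n1
  I1: injects 0.123 A into n0 (from n2)
  I2: injects 0.00124 A into n2 (from n1)
  Y(R2) = 0.001733+0.000j S between n1,n2
  Y(R3) = 0.6369+0.000j S between n2,n0
  Y(R4) = 0.0003731+0.000j S between n1,n2
  V1: constraint V(n0)−V(n1) = 15.9
Assemble and solve the 3×3 MNA system:
  V(n1)=-15.90+0.000j  V(n2)=-0.2534+0.07016j
  i(V1)=-0.05087-0.0002337j

0.02712+0.0001216j A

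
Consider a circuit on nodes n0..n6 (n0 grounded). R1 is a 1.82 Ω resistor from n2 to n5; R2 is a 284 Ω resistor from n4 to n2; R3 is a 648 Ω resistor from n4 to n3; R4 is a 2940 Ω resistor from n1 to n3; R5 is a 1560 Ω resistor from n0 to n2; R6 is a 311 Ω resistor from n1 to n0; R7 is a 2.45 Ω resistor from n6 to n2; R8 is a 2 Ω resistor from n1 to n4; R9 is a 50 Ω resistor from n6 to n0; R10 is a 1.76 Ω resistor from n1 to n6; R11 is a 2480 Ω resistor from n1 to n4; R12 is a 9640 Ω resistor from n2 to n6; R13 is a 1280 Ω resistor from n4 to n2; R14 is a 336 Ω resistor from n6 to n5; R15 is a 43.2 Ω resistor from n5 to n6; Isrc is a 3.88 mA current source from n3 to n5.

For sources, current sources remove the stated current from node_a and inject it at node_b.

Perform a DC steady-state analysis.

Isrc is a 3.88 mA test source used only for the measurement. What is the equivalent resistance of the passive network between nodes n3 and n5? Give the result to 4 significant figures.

R_eq = 537.8 Ω

Element admittances at DC:
  Y(R1) = 0.5495 S between n2,n5
  Y(R2) = 0.003521 S between n4,n2
  Y(R3) = 0.001543 S between n4,n3
  Y(R4) = 0.0003401 S between n1,n3
  Y(R5) = 0.0006410 S between n0,n2
  Y(R6) = 0.003215 S between n1,n0
  Y(R7) = 0.4082 S between n6,n2
  Y(R8) = 0.5000 S between n1,n4
  Y(R9) = 0.02000 S between n6,n0
  Y(R10) = 0.5682 S between n1,n6
  Y(R11) = 0.0004032 S between n1,n4
  Y(R12) = 0.0001037 S between n2,n6
  Y(R13) = 0.0007813 S between n4,n2
  Y(R14) = 0.002976 S between n6,n5
  Y(R15) = 0.02315 S between n5,n6
  Isrc: injects 0.00388 A into n5 (from n3)
Assemble and solve the 6×6 MNA system:
  V(n1)=-0.005964  V(n2)=0.008997  V(n3)=-2.071  V(n4)=-0.01213  V(n5)=0.01536  V(n6)=0.0006705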